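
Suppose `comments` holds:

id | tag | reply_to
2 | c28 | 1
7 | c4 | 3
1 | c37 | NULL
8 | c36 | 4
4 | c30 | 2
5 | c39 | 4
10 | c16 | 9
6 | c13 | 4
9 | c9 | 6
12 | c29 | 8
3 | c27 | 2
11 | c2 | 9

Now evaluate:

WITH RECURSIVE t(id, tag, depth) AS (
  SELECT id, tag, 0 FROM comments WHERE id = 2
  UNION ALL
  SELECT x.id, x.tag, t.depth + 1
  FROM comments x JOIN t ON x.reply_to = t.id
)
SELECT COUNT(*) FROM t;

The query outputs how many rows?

11

Base: id=2 (c28) at depth 0.
Iteration 1: rows with reply_to in {2} -> c27 (id 3, depth 1), c30 (id 4, depth 1).
Iteration 2: rows with reply_to in {3,4} -> c39 (id 5, depth 2), c13 (id 6, depth 2), c4 (id 7, depth 2), c36 (id 8, depth 2).
Iteration 3: rows with reply_to in {5,6,7,8} -> c9 (id 9, depth 3), c29 (id 12, depth 3).
Iteration 4: rows with reply_to in {9,12} -> c16 (id 10, depth 4), c2 (id 11, depth 4).
Iteration 5: no rows with reply_to in {10,11}; recursion stops.
Total rows emitted: 11.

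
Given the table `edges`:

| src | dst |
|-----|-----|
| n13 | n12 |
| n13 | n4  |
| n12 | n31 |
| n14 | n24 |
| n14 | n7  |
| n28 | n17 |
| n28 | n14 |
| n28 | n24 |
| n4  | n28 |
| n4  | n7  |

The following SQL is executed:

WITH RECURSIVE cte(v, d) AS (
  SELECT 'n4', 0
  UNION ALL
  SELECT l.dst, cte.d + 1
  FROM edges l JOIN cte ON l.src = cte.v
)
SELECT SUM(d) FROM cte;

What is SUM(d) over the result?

Base: (n4, d=0).
Iteration 1: edges from {n4} -> (n28, d=1), (n7, d=1).
Iteration 2: edges from {n28,n7} -> (n14, d=2), (n17, d=2), (n24, d=2).
Iteration 3: edges from {n14,n17,n24} -> (n24, d=3), (n7, d=3).
Iteration 4: no outgoing edges from {n24,n7}; recursion stops.
SUM(d) = 0 + 1 + 1 + 2 + 2 + 2 + 3 + 3 = 14.

14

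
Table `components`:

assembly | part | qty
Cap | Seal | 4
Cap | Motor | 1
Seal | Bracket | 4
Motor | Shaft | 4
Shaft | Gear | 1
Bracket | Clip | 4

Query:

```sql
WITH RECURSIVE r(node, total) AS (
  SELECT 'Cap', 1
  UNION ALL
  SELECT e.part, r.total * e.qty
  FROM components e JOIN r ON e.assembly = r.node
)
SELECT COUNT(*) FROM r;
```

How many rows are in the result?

Base: (Cap, total=1).
Iteration 1: components of {Cap} -> Motor = 1*1 = 1, Seal = 1*4 = 4.
Iteration 2: components of {Motor,Seal} -> Bracket = 4*4 = 16, Shaft = 1*4 = 4.
Iteration 3: components of {Bracket,Shaft} -> Clip = 16*4 = 64, Gear = 4*1 = 4.
Iteration 4: no further components; recursion stops.
Total rows emitted: 7.

7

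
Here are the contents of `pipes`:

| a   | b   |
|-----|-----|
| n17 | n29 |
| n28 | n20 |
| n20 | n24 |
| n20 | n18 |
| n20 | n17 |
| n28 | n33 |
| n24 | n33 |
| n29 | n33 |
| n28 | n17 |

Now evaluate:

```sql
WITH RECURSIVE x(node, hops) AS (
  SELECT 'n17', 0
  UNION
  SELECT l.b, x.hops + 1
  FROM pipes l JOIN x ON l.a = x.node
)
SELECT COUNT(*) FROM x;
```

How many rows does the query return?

3

Base: (n17, hops=0).
Iteration 1: edges from {n17} -> (n29, hops=1).
Iteration 2: edges from {n29} -> (n33, hops=2).
Iteration 3: no outgoing edges from {n33}; recursion stops.
Total rows emitted: 3.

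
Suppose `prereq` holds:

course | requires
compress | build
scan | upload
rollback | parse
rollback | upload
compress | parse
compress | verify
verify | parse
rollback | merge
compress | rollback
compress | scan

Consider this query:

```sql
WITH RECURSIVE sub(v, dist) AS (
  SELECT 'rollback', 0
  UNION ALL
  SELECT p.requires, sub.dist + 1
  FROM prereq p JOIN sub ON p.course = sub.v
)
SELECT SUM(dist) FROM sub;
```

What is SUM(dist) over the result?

Base: (rollback, dist=0).
Iteration 1: edges from {rollback} -> (merge, dist=1), (parse, dist=1), (upload, dist=1).
Iteration 2: no outgoing edges from {merge,parse,upload}; recursion stops.
SUM(dist) = 0 + 1 + 1 + 1 = 3.

3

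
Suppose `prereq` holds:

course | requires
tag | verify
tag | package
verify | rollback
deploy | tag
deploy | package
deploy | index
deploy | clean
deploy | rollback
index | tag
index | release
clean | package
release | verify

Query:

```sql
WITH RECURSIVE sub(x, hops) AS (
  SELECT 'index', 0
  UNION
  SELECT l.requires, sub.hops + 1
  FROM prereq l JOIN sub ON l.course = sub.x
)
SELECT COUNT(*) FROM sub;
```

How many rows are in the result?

6

Base: (index, hops=0).
Iteration 1: edges from {index} -> (release, hops=1), (tag, hops=1).
Iteration 2: edges from {release,tag} -> (package, hops=2), (verify, hops=2). [UNION drops 1 duplicate row(s)]
Iteration 3: edges from {package,verify} -> (rollback, hops=3).
Iteration 4: no outgoing edges from {rollback}; recursion stops.
Total rows emitted: 6.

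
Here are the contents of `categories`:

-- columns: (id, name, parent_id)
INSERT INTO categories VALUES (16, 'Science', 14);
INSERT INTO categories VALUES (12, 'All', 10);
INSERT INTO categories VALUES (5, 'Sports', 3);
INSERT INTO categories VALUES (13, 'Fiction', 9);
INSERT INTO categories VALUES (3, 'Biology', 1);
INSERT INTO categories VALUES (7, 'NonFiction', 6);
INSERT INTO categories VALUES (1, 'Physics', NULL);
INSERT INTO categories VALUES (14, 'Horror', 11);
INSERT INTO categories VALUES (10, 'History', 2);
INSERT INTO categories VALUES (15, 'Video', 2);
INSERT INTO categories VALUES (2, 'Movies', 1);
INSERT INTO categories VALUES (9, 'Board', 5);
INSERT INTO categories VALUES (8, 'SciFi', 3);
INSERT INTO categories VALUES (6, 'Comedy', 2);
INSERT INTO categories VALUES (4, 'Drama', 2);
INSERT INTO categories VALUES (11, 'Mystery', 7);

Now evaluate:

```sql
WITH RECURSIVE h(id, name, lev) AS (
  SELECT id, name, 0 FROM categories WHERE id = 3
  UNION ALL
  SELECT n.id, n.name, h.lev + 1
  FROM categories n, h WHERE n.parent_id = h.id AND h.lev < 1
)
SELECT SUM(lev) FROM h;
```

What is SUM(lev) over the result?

2

Base: id=3 (Biology) at lev 0.
Iteration 1: rows with parent_id in {3} -> Sports (id 5, lev 1), SciFi (id 8, lev 1).
Iteration 2: lev < 1 fails for all current rows; recursion stops.
SUM(lev) = 0 + 1 + 1 = 2.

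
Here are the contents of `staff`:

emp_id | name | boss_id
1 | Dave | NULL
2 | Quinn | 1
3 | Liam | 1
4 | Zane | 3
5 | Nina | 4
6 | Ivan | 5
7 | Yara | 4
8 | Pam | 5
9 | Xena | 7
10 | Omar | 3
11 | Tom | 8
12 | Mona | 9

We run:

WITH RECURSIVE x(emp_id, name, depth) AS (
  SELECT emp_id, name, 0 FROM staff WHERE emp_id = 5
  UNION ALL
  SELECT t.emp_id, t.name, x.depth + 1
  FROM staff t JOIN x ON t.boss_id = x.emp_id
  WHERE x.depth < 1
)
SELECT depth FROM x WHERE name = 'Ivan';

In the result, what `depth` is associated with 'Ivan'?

1

Base: emp_id=5 (Nina) at depth 0.
Iteration 1: rows with boss_id in {5} -> Ivan (id 6, depth 1), Pam (id 8, depth 1).
Iteration 2: depth < 1 fails for all current rows; recursion stops.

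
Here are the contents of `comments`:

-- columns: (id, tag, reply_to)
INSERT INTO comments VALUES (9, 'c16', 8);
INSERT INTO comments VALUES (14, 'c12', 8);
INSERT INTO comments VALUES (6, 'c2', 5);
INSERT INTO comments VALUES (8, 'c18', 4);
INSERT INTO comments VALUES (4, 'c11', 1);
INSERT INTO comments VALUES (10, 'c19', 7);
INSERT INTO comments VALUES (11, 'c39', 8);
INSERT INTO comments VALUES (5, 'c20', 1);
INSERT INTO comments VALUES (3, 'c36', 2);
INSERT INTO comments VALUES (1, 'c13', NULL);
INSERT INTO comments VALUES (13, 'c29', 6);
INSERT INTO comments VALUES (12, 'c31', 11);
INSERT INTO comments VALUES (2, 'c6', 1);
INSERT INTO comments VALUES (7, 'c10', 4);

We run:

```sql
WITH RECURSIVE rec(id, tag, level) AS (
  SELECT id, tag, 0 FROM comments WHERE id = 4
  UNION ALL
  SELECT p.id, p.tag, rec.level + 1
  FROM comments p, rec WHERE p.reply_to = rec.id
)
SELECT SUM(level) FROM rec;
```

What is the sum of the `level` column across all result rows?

13

Base: id=4 (c11) at level 0.
Iteration 1: rows with reply_to in {4} -> c10 (id 7, level 1), c18 (id 8, level 1).
Iteration 2: rows with reply_to in {7,8} -> c16 (id 9, level 2), c19 (id 10, level 2), c39 (id 11, level 2), c12 (id 14, level 2).
Iteration 3: rows with reply_to in {9,10,11,14} -> c31 (id 12, level 3).
Iteration 4: no rows with reply_to in {12}; recursion stops.
SUM(level) = 0 + 1 + 1 + 2 + 2 + 2 + 2 + 3 = 13.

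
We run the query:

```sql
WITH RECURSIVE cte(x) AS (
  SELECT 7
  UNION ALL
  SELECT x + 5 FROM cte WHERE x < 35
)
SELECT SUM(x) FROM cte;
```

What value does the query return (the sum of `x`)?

Base: x=7.
Iteration 1: 7 < 35 holds -> x = 7 + 5 = 12.
Iteration 2: 12 < 35 holds -> x = 12 + 5 = 17.
Iteration 3: 17 < 35 holds -> x = 17 + 5 = 22.
Iteration 4: 22 < 35 holds -> x = 22 + 5 = 27.
Iteration 5: 27 < 35 holds -> x = 27 + 5 = 32.
Iteration 6: 32 < 35 holds -> x = 32 + 5 = 37.
Iteration 7: 37 < 35 fails; recursion stops.
SUM(x) = 7 + 12 + 17 + 22 + 27 + 32 + 37 = 154.

154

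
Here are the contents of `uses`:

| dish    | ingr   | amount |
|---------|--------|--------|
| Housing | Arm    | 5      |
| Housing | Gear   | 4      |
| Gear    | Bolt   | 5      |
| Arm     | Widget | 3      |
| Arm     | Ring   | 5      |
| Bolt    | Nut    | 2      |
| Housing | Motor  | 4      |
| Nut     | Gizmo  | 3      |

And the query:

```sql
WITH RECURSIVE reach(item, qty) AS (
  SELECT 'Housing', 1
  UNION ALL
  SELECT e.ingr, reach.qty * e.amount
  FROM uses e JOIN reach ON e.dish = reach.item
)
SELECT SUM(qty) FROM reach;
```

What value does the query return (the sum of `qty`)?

234

Base: (Housing, qty=1).
Iteration 1: components of {Housing} -> Arm = 1*5 = 5, Gear = 1*4 = 4, Motor = 1*4 = 4.
Iteration 2: components of {Arm,Gear,Motor} -> Bolt = 4*5 = 20, Ring = 5*5 = 25, Widget = 5*3 = 15.
Iteration 3: components of {Bolt,Ring,Widget} -> Nut = 20*2 = 40.
Iteration 4: components of {Nut} -> Gizmo = 40*3 = 120.
Iteration 5: no further components; recursion stops.
SUM(qty) = 1 + 5 + 4 + 4 + 15 + 25 + 20 + 40 + 120 = 234.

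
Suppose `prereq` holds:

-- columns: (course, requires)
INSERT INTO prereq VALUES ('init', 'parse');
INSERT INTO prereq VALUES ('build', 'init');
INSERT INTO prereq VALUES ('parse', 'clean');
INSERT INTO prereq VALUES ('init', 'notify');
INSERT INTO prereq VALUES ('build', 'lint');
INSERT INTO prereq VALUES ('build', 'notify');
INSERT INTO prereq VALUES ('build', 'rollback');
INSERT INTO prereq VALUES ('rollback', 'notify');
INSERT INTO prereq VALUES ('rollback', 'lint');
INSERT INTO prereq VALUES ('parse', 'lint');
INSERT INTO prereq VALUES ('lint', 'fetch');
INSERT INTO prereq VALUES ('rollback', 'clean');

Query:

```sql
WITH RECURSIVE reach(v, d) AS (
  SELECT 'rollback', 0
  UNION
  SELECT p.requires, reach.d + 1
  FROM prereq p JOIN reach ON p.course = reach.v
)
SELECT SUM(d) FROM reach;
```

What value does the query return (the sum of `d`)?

5

Base: (rollback, d=0).
Iteration 1: edges from {rollback} -> (clean, d=1), (lint, d=1), (notify, d=1).
Iteration 2: edges from {clean,lint,notify} -> (fetch, d=2).
Iteration 3: no outgoing edges from {fetch}; recursion stops.
SUM(d) = 0 + 1 + 1 + 1 + 2 = 5.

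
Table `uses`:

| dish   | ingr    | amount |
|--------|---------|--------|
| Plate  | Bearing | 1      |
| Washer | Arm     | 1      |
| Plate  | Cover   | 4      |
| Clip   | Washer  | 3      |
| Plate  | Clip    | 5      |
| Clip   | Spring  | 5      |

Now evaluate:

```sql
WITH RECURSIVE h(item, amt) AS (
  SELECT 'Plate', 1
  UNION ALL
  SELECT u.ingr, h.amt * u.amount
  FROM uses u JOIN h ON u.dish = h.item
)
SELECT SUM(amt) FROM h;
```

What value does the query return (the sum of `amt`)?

66

Base: (Plate, amt=1).
Iteration 1: components of {Plate} -> Bearing = 1*1 = 1, Clip = 1*5 = 5, Cover = 1*4 = 4.
Iteration 2: components of {Bearing,Clip,Cover} -> Spring = 5*5 = 25, Washer = 5*3 = 15.
Iteration 3: components of {Spring,Washer} -> Arm = 15*1 = 15.
Iteration 4: no further components; recursion stops.
SUM(amt) = 1 + 4 + 5 + 1 + 15 + 25 + 15 = 66.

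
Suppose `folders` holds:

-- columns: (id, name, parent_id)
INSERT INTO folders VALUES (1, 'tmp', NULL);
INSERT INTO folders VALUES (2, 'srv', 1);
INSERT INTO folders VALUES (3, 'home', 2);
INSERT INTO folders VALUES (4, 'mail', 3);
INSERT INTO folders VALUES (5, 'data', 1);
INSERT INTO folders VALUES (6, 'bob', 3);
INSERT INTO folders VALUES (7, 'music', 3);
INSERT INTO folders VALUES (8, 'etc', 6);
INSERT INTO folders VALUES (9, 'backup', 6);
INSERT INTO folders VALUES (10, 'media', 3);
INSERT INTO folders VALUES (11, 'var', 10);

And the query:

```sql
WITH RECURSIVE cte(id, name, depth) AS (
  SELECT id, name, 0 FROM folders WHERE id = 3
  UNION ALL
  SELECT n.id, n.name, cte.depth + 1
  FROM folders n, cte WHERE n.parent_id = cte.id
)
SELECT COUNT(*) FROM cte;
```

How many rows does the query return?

8

Base: id=3 (home) at depth 0.
Iteration 1: rows with parent_id in {3} -> mail (id 4, depth 1), bob (id 6, depth 1), music (id 7, depth 1), media (id 10, depth 1).
Iteration 2: rows with parent_id in {4,6,7,10} -> etc (id 8, depth 2), backup (id 9, depth 2), var (id 11, depth 2).
Iteration 3: no rows with parent_id in {8,9,11}; recursion stops.
Total rows emitted: 8.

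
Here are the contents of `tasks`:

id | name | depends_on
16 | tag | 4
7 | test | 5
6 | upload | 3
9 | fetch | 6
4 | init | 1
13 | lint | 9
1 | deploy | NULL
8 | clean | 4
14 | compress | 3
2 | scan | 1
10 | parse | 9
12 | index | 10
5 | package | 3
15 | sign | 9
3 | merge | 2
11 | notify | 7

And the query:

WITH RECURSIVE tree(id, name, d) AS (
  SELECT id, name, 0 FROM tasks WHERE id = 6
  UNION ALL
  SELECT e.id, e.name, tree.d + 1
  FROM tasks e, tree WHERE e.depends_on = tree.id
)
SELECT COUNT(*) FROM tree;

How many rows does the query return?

6

Base: id=6 (upload) at d 0.
Iteration 1: rows with depends_on in {6} -> fetch (id 9, d 1).
Iteration 2: rows with depends_on in {9} -> parse (id 10, d 2), lint (id 13, d 2), sign (id 15, d 2).
Iteration 3: rows with depends_on in {10,13,15} -> index (id 12, d 3).
Iteration 4: no rows with depends_on in {12}; recursion stops.
Total rows emitted: 6.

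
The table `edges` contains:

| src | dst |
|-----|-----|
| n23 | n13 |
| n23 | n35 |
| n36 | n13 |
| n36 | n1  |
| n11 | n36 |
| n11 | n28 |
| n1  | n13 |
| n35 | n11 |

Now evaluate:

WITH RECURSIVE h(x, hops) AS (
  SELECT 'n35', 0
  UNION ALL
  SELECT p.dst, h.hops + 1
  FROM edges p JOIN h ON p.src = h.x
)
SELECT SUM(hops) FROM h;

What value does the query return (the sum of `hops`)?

15

Base: (n35, hops=0).
Iteration 1: edges from {n35} -> (n11, hops=1).
Iteration 2: edges from {n11} -> (n28, hops=2), (n36, hops=2).
Iteration 3: edges from {n28,n36} -> (n1, hops=3), (n13, hops=3).
Iteration 4: edges from {n1,n13} -> (n13, hops=4).
Iteration 5: no outgoing edges from {n13}; recursion stops.
SUM(hops) = 0 + 1 + 2 + 2 + 3 + 3 + 4 = 15.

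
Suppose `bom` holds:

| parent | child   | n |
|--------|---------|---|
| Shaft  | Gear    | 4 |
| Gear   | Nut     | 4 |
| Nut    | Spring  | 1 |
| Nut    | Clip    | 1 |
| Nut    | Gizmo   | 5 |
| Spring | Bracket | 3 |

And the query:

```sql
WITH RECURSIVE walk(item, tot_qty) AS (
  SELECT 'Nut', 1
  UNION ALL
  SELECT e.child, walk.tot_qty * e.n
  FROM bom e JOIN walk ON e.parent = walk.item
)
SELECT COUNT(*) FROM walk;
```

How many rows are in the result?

Base: (Nut, tot_qty=1).
Iteration 1: components of {Nut} -> Clip = 1*1 = 1, Gizmo = 1*5 = 5, Spring = 1*1 = 1.
Iteration 2: components of {Clip,Gizmo,Spring} -> Bracket = 1*3 = 3.
Iteration 3: no further components; recursion stops.
Total rows emitted: 5.

5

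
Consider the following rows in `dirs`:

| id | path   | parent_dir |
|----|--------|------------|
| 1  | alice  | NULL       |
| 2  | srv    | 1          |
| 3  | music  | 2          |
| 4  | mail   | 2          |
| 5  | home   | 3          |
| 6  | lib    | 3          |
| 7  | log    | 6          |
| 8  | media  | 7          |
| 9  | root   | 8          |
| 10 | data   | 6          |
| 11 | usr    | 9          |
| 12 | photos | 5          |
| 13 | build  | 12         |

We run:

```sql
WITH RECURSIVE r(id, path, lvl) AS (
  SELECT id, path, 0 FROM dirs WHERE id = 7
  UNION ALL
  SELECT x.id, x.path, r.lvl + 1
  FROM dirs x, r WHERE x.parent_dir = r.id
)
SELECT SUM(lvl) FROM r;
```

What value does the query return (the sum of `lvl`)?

6

Base: id=7 (log) at lvl 0.
Iteration 1: rows with parent_dir in {7} -> media (id 8, lvl 1).
Iteration 2: rows with parent_dir in {8} -> root (id 9, lvl 2).
Iteration 3: rows with parent_dir in {9} -> usr (id 11, lvl 3).
Iteration 4: no rows with parent_dir in {11}; recursion stops.
SUM(lvl) = 0 + 1 + 2 + 3 = 6.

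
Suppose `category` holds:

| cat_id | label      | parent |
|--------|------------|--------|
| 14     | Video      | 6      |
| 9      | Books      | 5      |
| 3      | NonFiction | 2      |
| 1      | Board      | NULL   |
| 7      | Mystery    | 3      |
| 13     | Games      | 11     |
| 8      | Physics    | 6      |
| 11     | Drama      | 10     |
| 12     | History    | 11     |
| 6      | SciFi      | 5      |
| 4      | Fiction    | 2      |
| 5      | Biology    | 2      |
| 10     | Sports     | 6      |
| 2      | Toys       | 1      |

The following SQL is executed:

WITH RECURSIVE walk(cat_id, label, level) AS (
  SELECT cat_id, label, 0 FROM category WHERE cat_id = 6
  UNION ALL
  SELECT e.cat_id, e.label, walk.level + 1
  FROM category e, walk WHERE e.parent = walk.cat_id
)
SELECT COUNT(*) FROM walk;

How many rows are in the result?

7

Base: cat_id=6 (SciFi) at level 0.
Iteration 1: rows with parent in {6} -> Physics (id 8, level 1), Sports (id 10, level 1), Video (id 14, level 1).
Iteration 2: rows with parent in {8,10,14} -> Drama (id 11, level 2).
Iteration 3: rows with parent in {11} -> History (id 12, level 3), Games (id 13, level 3).
Iteration 4: no rows with parent in {12,13}; recursion stops.
Total rows emitted: 7.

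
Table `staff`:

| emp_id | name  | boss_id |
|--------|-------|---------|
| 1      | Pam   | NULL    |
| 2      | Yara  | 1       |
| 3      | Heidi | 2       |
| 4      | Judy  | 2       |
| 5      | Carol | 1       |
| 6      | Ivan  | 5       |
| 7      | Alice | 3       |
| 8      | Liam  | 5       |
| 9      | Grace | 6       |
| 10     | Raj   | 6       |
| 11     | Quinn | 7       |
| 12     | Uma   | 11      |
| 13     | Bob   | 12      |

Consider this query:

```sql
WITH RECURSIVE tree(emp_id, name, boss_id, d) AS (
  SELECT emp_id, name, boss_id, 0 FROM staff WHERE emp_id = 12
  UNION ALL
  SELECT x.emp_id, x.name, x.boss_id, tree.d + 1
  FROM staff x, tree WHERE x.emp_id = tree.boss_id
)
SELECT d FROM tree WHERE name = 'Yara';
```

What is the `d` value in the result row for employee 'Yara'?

Base: emp_id=12 (Uma), boss_id=11, d 0.
Iteration 1: join on emp_id=11 -> Quinn (id 11, boss_id=7, d 1).
Iteration 2: join on emp_id=7 -> Alice (id 7, boss_id=3, d 2).
Iteration 3: join on emp_id=3 -> Heidi (id 3, boss_id=2, d 3).
Iteration 4: join on emp_id=2 -> Yara (id 2, boss_id=1, d 4).
Iteration 5: join on emp_id=1 -> Pam (id 1, boss_id=NULL, d 5).
Iteration 6: boss_id is NULL; no match; recursion stops.

4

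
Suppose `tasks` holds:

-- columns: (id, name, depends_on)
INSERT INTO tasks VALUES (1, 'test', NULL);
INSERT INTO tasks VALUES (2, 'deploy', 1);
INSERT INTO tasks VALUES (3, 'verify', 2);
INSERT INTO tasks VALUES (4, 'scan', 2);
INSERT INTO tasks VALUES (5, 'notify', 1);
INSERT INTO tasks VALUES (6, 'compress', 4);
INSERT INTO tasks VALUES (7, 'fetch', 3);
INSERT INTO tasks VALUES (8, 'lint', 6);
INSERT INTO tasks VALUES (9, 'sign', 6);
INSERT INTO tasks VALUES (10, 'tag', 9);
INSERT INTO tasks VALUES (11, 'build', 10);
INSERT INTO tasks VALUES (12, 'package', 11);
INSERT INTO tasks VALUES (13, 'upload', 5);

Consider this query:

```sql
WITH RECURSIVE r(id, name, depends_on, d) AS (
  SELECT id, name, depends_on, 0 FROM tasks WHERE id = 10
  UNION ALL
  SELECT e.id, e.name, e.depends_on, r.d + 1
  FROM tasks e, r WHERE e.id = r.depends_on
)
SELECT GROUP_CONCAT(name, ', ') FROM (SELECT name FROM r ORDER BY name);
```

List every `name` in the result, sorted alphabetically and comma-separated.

compress, deploy, scan, sign, tag, test

Base: id=10 (tag), depends_on=9, d 0.
Iteration 1: join on id=9 -> sign (id 9, depends_on=6, d 1).
Iteration 2: join on id=6 -> compress (id 6, depends_on=4, d 2).
Iteration 3: join on id=4 -> scan (id 4, depends_on=2, d 3).
Iteration 4: join on id=2 -> deploy (id 2, depends_on=1, d 4).
Iteration 5: join on id=1 -> test (id 1, depends_on=NULL, d 5).
Iteration 6: depends_on is NULL; no match; recursion stops.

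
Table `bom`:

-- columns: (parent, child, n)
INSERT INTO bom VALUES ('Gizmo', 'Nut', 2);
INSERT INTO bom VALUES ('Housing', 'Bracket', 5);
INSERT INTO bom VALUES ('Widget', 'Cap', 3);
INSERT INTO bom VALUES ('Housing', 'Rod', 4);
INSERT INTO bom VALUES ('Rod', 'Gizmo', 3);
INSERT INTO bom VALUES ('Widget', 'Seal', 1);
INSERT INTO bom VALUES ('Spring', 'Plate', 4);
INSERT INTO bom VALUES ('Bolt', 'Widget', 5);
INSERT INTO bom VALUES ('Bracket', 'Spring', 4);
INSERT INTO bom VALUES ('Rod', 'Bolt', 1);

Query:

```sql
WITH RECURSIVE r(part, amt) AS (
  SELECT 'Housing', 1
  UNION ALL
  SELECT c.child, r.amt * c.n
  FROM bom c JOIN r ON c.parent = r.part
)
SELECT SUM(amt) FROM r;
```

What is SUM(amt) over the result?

Base: (Housing, amt=1).
Iteration 1: components of {Housing} -> Bracket = 1*5 = 5, Rod = 1*4 = 4.
Iteration 2: components of {Bracket,Rod} -> Bolt = 4*1 = 4, Gizmo = 4*3 = 12, Spring = 5*4 = 20.
Iteration 3: components of {Bolt,Gizmo,Spring} -> Nut = 12*2 = 24, Plate = 20*4 = 80, Widget = 4*5 = 20.
Iteration 4: components of {Nut,Plate,Widget} -> Cap = 20*3 = 60, Seal = 20*1 = 20.
Iteration 5: no further components; recursion stops.
SUM(amt) = 1 + 4 + 5 + 4 + 12 + 20 + 20 + 24 + 80 + 60 + 20 = 250.

250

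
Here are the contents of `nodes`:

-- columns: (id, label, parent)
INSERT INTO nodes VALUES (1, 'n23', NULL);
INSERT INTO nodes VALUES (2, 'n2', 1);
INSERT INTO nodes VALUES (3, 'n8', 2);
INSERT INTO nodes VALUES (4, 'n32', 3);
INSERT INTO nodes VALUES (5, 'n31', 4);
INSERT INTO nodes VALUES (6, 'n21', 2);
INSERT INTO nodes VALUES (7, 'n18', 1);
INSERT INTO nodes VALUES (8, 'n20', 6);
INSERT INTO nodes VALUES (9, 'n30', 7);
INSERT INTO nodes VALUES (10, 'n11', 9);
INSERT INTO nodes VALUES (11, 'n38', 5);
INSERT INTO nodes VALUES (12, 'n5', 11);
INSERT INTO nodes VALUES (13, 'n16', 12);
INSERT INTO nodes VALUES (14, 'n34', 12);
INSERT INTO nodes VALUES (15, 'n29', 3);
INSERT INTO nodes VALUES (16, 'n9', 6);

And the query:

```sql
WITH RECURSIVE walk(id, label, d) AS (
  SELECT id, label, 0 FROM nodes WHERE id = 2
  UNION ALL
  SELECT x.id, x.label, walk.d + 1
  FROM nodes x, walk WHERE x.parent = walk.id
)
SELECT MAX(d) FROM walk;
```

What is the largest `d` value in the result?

Base: id=2 (n2) at d 0.
Iteration 1: rows with parent in {2} -> n8 (id 3, d 1), n21 (id 6, d 1).
Iteration 2: rows with parent in {3,6} -> n32 (id 4, d 2), n20 (id 8, d 2), n29 (id 15, d 2), n9 (id 16, d 2).
Iteration 3: rows with parent in {4,8,15,16} -> n31 (id 5, d 3).
Iteration 4: rows with parent in {5} -> n38 (id 11, d 4).
Iteration 5: rows with parent in {11} -> n5 (id 12, d 5).
Iteration 6: rows with parent in {12} -> n16 (id 13, d 6), n34 (id 14, d 6).
Iteration 7: no rows with parent in {13,14}; recursion stops.
d values: 0, 1, 1, 2, 2, 2, 2, 3, 4, 5, 6, 6; the maximum is 6.

6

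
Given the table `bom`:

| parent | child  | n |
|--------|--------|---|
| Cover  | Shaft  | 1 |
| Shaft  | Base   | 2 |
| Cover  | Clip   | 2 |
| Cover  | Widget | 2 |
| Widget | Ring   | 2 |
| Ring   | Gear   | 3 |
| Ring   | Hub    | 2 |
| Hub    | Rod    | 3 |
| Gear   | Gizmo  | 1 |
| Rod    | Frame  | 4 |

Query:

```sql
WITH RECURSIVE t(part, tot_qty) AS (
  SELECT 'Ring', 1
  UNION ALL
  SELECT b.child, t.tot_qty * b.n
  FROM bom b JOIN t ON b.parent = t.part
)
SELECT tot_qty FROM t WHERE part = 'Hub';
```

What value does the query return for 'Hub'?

Base: (Ring, tot_qty=1).
Iteration 1: components of {Ring} -> Gear = 1*3 = 3, Hub = 1*2 = 2.
Iteration 2: components of {Gear,Hub} -> Gizmo = 3*1 = 3, Rod = 2*3 = 6.
Iteration 3: components of {Gizmo,Rod} -> Frame = 6*4 = 24.
Iteration 4: no further components; recursion stops.

2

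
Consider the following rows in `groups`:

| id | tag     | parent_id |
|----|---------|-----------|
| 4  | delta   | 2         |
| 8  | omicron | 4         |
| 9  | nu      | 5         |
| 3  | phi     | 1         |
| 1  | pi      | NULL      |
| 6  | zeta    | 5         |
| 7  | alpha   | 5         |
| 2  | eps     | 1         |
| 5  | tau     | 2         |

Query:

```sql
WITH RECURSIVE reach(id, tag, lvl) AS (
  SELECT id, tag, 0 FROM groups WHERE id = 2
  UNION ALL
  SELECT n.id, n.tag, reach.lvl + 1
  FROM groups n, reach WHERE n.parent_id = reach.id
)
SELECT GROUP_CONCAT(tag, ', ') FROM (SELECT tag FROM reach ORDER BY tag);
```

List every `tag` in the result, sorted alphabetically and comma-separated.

Base: id=2 (eps) at lvl 0.
Iteration 1: rows with parent_id in {2} -> delta (id 4, lvl 1), tau (id 5, lvl 1).
Iteration 2: rows with parent_id in {4,5} -> zeta (id 6, lvl 2), alpha (id 7, lvl 2), omicron (id 8, lvl 2), nu (id 9, lvl 2).
Iteration 3: no rows with parent_id in {6,7,8,9}; recursion stops.

alpha, delta, eps, nu, omicron, tau, zeta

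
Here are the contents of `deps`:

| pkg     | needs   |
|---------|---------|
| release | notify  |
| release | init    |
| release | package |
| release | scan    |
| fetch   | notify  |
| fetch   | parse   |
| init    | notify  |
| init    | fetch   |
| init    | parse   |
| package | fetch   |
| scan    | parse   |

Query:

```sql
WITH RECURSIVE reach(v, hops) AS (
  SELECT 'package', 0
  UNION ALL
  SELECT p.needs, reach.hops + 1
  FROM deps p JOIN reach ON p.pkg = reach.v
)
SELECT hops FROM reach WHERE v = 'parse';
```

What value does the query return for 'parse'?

2

Base: (package, hops=0).
Iteration 1: edges from {package} -> (fetch, hops=1).
Iteration 2: edges from {fetch} -> (notify, hops=2), (parse, hops=2).
Iteration 3: no outgoing edges from {notify,parse}; recursion stops.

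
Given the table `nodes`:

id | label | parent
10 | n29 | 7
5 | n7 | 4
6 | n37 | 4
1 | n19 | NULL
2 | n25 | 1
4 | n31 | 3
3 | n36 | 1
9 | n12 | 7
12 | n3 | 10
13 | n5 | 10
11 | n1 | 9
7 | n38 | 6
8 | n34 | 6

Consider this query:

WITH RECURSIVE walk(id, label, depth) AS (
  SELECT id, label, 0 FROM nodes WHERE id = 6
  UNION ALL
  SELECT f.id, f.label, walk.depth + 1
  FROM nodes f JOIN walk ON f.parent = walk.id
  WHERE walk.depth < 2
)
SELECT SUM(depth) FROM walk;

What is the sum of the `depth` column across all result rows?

6

Base: id=6 (n37) at depth 0.
Iteration 1: rows with parent in {6} -> n38 (id 7, depth 1), n34 (id 8, depth 1).
Iteration 2: rows with parent in {7,8} -> n12 (id 9, depth 2), n29 (id 10, depth 2).
Iteration 3: depth < 2 fails for all current rows; recursion stops.
SUM(depth) = 0 + 1 + 1 + 2 + 2 = 6.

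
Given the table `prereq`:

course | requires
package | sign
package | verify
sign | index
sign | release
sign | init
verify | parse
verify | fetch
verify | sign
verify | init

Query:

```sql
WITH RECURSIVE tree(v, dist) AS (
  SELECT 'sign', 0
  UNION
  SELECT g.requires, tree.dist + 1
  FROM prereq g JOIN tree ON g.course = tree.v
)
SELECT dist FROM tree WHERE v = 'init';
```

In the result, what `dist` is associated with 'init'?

Base: (sign, dist=0).
Iteration 1: edges from {sign} -> (index, dist=1), (init, dist=1), (release, dist=1).
Iteration 2: no outgoing edges from {index,init,release}; recursion stops.

1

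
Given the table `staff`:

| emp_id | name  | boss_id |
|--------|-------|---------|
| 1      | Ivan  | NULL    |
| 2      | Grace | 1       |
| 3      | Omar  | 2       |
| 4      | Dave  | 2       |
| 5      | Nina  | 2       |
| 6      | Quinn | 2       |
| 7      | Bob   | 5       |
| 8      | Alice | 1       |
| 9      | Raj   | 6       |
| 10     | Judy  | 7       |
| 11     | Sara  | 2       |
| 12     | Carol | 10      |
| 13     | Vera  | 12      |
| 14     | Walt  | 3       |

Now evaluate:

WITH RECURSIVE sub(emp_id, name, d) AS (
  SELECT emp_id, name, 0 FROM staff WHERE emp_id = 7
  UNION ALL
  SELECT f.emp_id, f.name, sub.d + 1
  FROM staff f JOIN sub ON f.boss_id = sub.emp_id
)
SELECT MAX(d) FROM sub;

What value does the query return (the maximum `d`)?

Base: emp_id=7 (Bob) at d 0.
Iteration 1: rows with boss_id in {7} -> Judy (id 10, d 1).
Iteration 2: rows with boss_id in {10} -> Carol (id 12, d 2).
Iteration 3: rows with boss_id in {12} -> Vera (id 13, d 3).
Iteration 4: no rows with boss_id in {13}; recursion stops.
d values: 0, 1, 2, 3; the maximum is 3.

3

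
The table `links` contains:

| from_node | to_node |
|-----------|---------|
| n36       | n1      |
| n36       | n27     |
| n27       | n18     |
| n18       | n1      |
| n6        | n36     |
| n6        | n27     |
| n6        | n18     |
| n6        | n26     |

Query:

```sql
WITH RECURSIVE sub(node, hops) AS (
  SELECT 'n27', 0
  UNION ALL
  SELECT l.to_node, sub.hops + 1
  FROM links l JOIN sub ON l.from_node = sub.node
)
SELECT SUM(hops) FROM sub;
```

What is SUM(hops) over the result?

Base: (n27, hops=0).
Iteration 1: edges from {n27} -> (n18, hops=1).
Iteration 2: edges from {n18} -> (n1, hops=2).
Iteration 3: no outgoing edges from {n1}; recursion stops.
SUM(hops) = 0 + 1 + 2 = 3.

3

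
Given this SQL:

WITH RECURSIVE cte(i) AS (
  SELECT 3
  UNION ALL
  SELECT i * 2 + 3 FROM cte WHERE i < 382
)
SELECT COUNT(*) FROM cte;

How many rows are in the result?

8

Base: i=3.
Iteration 1: 3 < 382 holds -> i = 3 * 2 + 3 = 9.
Iteration 2: 9 < 382 holds -> i = 9 * 2 + 3 = 21.
Iteration 3: 21 < 382 holds -> i = 21 * 2 + 3 = 45.
Iteration 4: 45 < 382 holds -> i = 45 * 2 + 3 = 93.
Iteration 5: 93 < 382 holds -> i = 93 * 2 + 3 = 189.
Iteration 6: 189 < 382 holds -> i = 189 * 2 + 3 = 381.
Iteration 7: 381 < 382 holds -> i = 381 * 2 + 3 = 765.
Iteration 8: 765 < 382 fails; recursion stops.
Total rows emitted: 8.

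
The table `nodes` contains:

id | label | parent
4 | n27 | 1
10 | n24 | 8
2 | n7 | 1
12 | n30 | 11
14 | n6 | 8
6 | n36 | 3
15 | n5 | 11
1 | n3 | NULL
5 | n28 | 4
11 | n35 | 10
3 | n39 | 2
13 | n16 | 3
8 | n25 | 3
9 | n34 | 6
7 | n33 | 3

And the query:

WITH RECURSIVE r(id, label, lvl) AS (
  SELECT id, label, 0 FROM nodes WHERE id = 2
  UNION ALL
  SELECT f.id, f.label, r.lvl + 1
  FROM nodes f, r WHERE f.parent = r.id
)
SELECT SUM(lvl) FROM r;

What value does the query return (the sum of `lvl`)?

32

Base: id=2 (n7) at lvl 0.
Iteration 1: rows with parent in {2} -> n39 (id 3, lvl 1).
Iteration 2: rows with parent in {3} -> n36 (id 6, lvl 2), n33 (id 7, lvl 2), n25 (id 8, lvl 2), n16 (id 13, lvl 2).
Iteration 3: rows with parent in {6,7,8,13} -> n34 (id 9, lvl 3), n24 (id 10, lvl 3), n6 (id 14, lvl 3).
Iteration 4: rows with parent in {9,10,14} -> n35 (id 11, lvl 4).
Iteration 5: rows with parent in {11} -> n30 (id 12, lvl 5), n5 (id 15, lvl 5).
Iteration 6: no rows with parent in {12,15}; recursion stops.
SUM(lvl) = 0 + 1 + 2 + 2 + 2 + 2 + 3 + 3 + 3 + 4 + 5 + 5 = 32.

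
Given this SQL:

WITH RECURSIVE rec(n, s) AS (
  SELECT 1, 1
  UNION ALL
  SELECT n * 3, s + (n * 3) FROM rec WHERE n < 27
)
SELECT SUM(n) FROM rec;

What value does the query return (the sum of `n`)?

Base: n=1, s=1.
Iteration 1: 1 < 27 holds -> n = 1 * 3 = 3, s = 1 + 3 = 4.
Iteration 2: 3 < 27 holds -> n = 3 * 3 = 9, s = 4 + 9 = 13.
Iteration 3: 9 < 27 holds -> n = 9 * 3 = 27, s = 13 + 27 = 40.
Iteration 4: 27 < 27 fails; recursion stops.
SUM(n) = 1 + 3 + 9 + 27 = 40.

40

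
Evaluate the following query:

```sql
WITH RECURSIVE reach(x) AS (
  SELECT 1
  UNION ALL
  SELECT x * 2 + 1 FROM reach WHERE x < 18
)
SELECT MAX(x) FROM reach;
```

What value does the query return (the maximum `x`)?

31

Base: x=1.
Iteration 1: 1 < 18 holds -> x = 1 * 2 + 1 = 3.
Iteration 2: 3 < 18 holds -> x = 3 * 2 + 1 = 7.
Iteration 3: 7 < 18 holds -> x = 7 * 2 + 1 = 15.
Iteration 4: 15 < 18 holds -> x = 15 * 2 + 1 = 31.
Iteration 5: 31 < 18 fails; recursion stops.
x values: 1, 3, 7, 15, 31; the maximum is 31.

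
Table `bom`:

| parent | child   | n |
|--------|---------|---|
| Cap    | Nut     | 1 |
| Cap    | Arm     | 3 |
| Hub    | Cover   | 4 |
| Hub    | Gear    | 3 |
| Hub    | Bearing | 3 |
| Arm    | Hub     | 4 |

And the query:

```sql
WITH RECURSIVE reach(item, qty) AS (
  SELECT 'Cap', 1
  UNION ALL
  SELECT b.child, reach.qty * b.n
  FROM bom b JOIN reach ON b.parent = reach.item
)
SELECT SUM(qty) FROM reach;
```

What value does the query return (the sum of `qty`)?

Base: (Cap, qty=1).
Iteration 1: components of {Cap} -> Arm = 1*3 = 3, Nut = 1*1 = 1.
Iteration 2: components of {Arm,Nut} -> Hub = 3*4 = 12.
Iteration 3: components of {Hub} -> Bearing = 12*3 = 36, Cover = 12*4 = 48, Gear = 12*3 = 36.
Iteration 4: no further components; recursion stops.
SUM(qty) = 1 + 3 + 1 + 12 + 36 + 36 + 48 = 137.

137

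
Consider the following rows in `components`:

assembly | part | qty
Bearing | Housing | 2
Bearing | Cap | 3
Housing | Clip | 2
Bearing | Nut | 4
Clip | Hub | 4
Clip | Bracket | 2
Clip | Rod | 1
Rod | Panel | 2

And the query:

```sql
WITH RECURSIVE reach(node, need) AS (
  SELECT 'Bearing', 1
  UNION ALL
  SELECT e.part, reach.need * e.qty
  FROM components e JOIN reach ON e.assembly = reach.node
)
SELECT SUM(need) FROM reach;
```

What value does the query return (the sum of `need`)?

50

Base: (Bearing, need=1).
Iteration 1: components of {Bearing} -> Cap = 1*3 = 3, Housing = 1*2 = 2, Nut = 1*4 = 4.
Iteration 2: components of {Cap,Housing,Nut} -> Clip = 2*2 = 4.
Iteration 3: components of {Clip} -> Bracket = 4*2 = 8, Hub = 4*4 = 16, Rod = 4*1 = 4.
Iteration 4: components of {Bracket,Hub,Rod} -> Panel = 4*2 = 8.
Iteration 5: no further components; recursion stops.
SUM(need) = 1 + 2 + 3 + 4 + 4 + 16 + 8 + 4 + 8 = 50.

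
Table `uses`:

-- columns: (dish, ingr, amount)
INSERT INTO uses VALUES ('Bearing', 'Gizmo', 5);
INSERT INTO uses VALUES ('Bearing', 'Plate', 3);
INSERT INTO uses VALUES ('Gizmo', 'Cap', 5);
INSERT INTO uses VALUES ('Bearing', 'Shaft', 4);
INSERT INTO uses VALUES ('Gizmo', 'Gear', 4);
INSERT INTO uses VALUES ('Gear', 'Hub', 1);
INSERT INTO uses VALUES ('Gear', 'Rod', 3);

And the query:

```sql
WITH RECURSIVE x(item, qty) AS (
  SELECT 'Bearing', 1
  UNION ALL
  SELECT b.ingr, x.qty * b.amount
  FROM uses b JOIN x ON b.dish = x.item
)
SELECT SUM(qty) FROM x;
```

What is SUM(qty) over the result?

Base: (Bearing, qty=1).
Iteration 1: components of {Bearing} -> Gizmo = 1*5 = 5, Plate = 1*3 = 3, Shaft = 1*4 = 4.
Iteration 2: components of {Gizmo,Plate,Shaft} -> Cap = 5*5 = 25, Gear = 5*4 = 20.
Iteration 3: components of {Cap,Gear} -> Hub = 20*1 = 20, Rod = 20*3 = 60.
Iteration 4: no further components; recursion stops.
SUM(qty) = 1 + 5 + 3 + 4 + 25 + 20 + 20 + 60 = 138.

138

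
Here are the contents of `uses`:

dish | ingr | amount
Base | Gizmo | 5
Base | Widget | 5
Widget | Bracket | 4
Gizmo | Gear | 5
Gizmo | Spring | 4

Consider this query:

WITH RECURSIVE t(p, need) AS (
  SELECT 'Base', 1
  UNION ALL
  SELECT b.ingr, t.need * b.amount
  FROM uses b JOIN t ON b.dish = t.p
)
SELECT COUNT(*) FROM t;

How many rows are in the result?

Base: (Base, need=1).
Iteration 1: components of {Base} -> Gizmo = 1*5 = 5, Widget = 1*5 = 5.
Iteration 2: components of {Gizmo,Widget} -> Bracket = 5*4 = 20, Gear = 5*5 = 25, Spring = 5*4 = 20.
Iteration 3: no further components; recursion stops.
Total rows emitted: 6.

6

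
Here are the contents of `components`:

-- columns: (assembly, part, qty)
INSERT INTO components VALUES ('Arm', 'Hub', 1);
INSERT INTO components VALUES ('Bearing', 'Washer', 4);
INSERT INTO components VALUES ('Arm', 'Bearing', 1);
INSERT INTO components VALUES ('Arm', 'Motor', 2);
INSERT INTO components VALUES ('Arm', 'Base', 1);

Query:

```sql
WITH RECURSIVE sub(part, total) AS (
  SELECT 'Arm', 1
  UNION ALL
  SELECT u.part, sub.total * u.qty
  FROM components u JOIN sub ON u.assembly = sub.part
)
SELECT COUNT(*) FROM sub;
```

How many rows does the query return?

6

Base: (Arm, total=1).
Iteration 1: components of {Arm} -> Base = 1*1 = 1, Bearing = 1*1 = 1, Hub = 1*1 = 1, Motor = 1*2 = 2.
Iteration 2: components of {Base,Bearing,Hub,Motor} -> Washer = 1*4 = 4.
Iteration 3: no further components; recursion stops.
Total rows emitted: 6.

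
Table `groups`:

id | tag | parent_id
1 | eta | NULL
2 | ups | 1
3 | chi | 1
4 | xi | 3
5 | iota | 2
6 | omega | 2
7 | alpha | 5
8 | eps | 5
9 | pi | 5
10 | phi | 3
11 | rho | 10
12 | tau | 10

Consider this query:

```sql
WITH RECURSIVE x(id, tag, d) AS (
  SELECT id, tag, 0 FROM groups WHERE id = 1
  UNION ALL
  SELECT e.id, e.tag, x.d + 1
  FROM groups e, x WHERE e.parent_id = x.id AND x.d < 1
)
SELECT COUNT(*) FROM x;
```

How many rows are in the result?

Base: id=1 (eta) at d 0.
Iteration 1: rows with parent_id in {1} -> ups (id 2, d 1), chi (id 3, d 1).
Iteration 2: d < 1 fails for all current rows; recursion stops.
Total rows emitted: 3.

3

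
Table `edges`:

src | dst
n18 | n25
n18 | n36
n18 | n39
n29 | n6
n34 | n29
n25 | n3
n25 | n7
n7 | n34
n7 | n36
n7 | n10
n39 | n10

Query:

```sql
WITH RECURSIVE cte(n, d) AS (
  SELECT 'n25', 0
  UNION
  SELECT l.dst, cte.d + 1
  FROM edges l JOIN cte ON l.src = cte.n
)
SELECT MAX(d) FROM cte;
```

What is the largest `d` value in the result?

4

Base: (n25, d=0).
Iteration 1: edges from {n25} -> (n3, d=1), (n7, d=1).
Iteration 2: edges from {n3,n7} -> (n10, d=2), (n34, d=2), (n36, d=2).
Iteration 3: edges from {n10,n34,n36} -> (n29, d=3).
Iteration 4: edges from {n29} -> (n6, d=4).
Iteration 5: no outgoing edges from {n6}; recursion stops.
d values: 0, 1, 1, 2, 2, 2, 3, 4; the maximum is 4.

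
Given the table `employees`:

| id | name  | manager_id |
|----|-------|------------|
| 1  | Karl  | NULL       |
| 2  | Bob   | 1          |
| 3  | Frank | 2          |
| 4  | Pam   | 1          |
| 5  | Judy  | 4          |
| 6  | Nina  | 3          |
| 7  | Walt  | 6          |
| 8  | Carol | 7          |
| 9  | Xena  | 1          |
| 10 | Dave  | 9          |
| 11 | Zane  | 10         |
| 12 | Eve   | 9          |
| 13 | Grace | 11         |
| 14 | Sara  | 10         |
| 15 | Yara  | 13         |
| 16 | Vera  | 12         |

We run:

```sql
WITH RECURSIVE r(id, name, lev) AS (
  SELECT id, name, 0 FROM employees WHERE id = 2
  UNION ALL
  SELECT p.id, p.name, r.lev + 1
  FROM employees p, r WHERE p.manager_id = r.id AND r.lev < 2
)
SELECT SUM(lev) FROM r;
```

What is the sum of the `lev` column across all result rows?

Base: id=2 (Bob) at lev 0.
Iteration 1: rows with manager_id in {2} -> Frank (id 3, lev 1).
Iteration 2: rows with manager_id in {3} -> Nina (id 6, lev 2).
Iteration 3: lev < 2 fails for all current rows; recursion stops.
SUM(lev) = 0 + 1 + 2 = 3.

3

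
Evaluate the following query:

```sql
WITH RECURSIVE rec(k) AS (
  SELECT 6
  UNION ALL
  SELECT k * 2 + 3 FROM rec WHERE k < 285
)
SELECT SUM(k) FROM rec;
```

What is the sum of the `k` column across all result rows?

549

Base: k=6.
Iteration 1: 6 < 285 holds -> k = 6 * 2 + 3 = 15.
Iteration 2: 15 < 285 holds -> k = 15 * 2 + 3 = 33.
Iteration 3: 33 < 285 holds -> k = 33 * 2 + 3 = 69.
Iteration 4: 69 < 285 holds -> k = 69 * 2 + 3 = 141.
Iteration 5: 141 < 285 holds -> k = 141 * 2 + 3 = 285.
Iteration 6: 285 < 285 fails; recursion stops.
SUM(k) = 6 + 15 + 33 + 69 + 141 + 285 = 549.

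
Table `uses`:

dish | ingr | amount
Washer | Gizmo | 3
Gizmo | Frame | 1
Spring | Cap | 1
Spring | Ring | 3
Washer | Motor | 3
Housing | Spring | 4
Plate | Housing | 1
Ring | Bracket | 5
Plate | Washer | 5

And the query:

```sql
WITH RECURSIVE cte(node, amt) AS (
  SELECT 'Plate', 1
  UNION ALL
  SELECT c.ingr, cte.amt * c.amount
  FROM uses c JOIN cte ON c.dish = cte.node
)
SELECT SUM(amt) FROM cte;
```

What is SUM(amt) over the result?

Base: (Plate, amt=1).
Iteration 1: components of {Plate} -> Housing = 1*1 = 1, Washer = 1*5 = 5.
Iteration 2: components of {Housing,Washer} -> Gizmo = 5*3 = 15, Motor = 5*3 = 15, Spring = 1*4 = 4.
Iteration 3: components of {Gizmo,Motor,Spring} -> Cap = 4*1 = 4, Frame = 15*1 = 15, Ring = 4*3 = 12.
Iteration 4: components of {Cap,Frame,Ring} -> Bracket = 12*5 = 60.
Iteration 5: no further components; recursion stops.
SUM(amt) = 1 + 5 + 1 + 15 + 15 + 4 + 15 + 12 + 4 + 60 = 132.

132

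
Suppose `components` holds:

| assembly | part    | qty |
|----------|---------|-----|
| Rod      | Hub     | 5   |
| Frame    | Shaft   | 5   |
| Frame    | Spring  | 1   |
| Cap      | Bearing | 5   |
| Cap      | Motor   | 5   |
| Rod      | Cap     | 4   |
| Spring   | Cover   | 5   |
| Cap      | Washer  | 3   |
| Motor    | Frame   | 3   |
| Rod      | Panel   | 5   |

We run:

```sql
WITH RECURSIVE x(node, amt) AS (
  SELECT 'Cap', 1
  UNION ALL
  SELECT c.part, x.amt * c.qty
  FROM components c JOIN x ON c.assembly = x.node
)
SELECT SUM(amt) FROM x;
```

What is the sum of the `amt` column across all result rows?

194

Base: (Cap, amt=1).
Iteration 1: components of {Cap} -> Bearing = 1*5 = 5, Motor = 1*5 = 5, Washer = 1*3 = 3.
Iteration 2: components of {Bearing,Motor,Washer} -> Frame = 5*3 = 15.
Iteration 3: components of {Frame} -> Shaft = 15*5 = 75, Spring = 15*1 = 15.
Iteration 4: components of {Shaft,Spring} -> Cover = 15*5 = 75.
Iteration 5: no further components; recursion stops.
SUM(amt) = 1 + 3 + 5 + 5 + 15 + 15 + 75 + 75 = 194.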